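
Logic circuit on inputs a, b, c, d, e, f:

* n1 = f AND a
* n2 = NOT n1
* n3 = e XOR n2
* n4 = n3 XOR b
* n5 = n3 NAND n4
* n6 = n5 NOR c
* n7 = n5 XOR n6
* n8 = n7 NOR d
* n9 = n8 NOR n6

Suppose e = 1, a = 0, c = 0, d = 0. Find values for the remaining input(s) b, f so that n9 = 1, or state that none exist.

Check with e = 1, a = 0, c = 0, d = 0 and b=1, f=0:
n1 = f AND a = 0 AND 0 = 0
n2 = NOT n1 = NOT 0 = 1
n3 = e XOR n2 = 1 XOR 1 = 0
n4 = n3 XOR b = 0 XOR 1 = 1
n5 = n3 NAND n4 = 0 NAND 1 = 1
n6 = n5 NOR c = 1 NOR 0 = 0
n7 = n5 XOR n6 = 1 XOR 0 = 1
n8 = n7 NOR d = 1 NOR 0 = 0
n9 = n8 NOR n6 = 0 NOR 0 = 1
So n9 = 1.

b=1 f=0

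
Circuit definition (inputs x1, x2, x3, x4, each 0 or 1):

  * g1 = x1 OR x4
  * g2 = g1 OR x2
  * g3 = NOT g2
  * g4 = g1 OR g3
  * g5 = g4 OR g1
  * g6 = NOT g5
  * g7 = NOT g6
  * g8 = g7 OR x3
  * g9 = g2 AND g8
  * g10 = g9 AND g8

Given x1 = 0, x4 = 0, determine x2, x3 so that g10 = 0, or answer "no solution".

x2=0, x3=1

Check with x1 = 0, x4 = 0 and x2=0, x3=1:
g1 = x1 OR x4 = 0 OR 0 = 0
g2 = g1 OR x2 = 0 OR 0 = 0
g3 = NOT g2 = NOT 0 = 1
g4 = g1 OR g3 = 0 OR 1 = 1
g5 = g4 OR g1 = 1 OR 0 = 1
g6 = NOT g5 = NOT 1 = 0
g7 = NOT g6 = NOT 0 = 1
g8 = g7 OR x3 = 1 OR 1 = 1
g9 = g2 AND g8 = 0 AND 1 = 0
g10 = g9 AND g8 = 0 AND 1 = 0
So g10 = 0.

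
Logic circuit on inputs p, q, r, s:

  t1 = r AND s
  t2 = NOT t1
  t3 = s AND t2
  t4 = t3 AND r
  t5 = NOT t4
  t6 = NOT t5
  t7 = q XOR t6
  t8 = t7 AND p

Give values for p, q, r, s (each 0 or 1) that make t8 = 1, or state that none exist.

t8 = t7 AND p must be 1, so both t7 = 1 and p = 1.
t7 = q XOR t6 must be 1, so q and t6 differ.
Check with p=1, q=1, r=0, s=0:
t1 = r AND s = 0 AND 0 = 0
t2 = NOT t1 = NOT 0 = 1
t3 = s AND t2 = 0 AND 1 = 0
t4 = t3 AND r = 0 AND 0 = 0
t5 = NOT t4 = NOT 0 = 1
t6 = NOT t5 = NOT 1 = 0
t7 = q XOR t6 = 1 XOR 0 = 1
t8 = t7 AND p = 1 AND 1 = 1
So t8 = 1 as required.

p=1, q=1, r=0, s=0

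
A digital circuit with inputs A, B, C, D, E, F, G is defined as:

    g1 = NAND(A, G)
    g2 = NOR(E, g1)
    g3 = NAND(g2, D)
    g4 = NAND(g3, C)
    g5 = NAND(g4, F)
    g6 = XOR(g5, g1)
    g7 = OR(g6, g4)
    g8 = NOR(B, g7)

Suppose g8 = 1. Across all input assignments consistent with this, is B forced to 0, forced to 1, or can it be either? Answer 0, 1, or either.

g8 = NOR(B, g7) must be 1, so both B = 0 and g7 = 0.
g7 = OR(g6, g4) must be 0, so both g6 = 0 and g4 = 0.
g6 = XOR(g5, g1) must be 0, so g5 and g1 are equal.
Every assignment with g8 = 1 has B = 0; there are 24 such assignment(s).

0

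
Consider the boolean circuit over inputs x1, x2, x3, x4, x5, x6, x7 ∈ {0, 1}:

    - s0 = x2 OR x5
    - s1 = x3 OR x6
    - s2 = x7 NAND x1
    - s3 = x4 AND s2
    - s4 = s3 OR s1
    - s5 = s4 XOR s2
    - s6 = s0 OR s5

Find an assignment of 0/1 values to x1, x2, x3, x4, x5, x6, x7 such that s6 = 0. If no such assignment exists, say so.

x1=0, x2=0, x3=1, x4=0, x5=0, x6=0, x7=1

s6 = s0 OR s5 must be 0, so both s0 = 0 and s5 = 0.
s0 = x2 OR x5 must be 0, so both x2 = 0 and x5 = 0.
Check with x1=0, x2=0, x3=1, x4=0, x5=0, x6=0, x7=1:
s0 = x2 OR x5 = 0 OR 0 = 0
s1 = x3 OR x6 = 1 OR 0 = 1
s2 = x7 NAND x1 = 1 NAND 0 = 1
s3 = x4 AND s2 = 0 AND 1 = 0
s4 = s3 OR s1 = 0 OR 1 = 1
s5 = s4 XOR s2 = 1 XOR 1 = 0
s6 = s0 OR s5 = 0 OR 0 = 0
So s6 = 0 as required.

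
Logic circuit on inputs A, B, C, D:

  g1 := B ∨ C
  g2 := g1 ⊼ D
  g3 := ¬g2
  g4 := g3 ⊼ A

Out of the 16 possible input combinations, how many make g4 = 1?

g4 = g3 ⊼ A must be 1, so at least one of g3, A is 0.
Enumerating the 16 input combinations, 13 give g4 = 1 and 3 give g4 = 0.

13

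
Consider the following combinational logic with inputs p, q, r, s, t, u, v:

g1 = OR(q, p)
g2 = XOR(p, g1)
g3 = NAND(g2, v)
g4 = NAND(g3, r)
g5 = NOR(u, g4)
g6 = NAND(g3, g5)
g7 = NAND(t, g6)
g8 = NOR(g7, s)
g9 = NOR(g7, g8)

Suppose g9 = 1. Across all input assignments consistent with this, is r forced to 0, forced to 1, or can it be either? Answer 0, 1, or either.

Both values of r occur among assignments with g9 = 1:
  r=0: p=0, q=0, r=0, s=1, t=1, u=0, v=0
  r=1: p=0, q=0, r=1, s=1, t=1, u=1, v=0

either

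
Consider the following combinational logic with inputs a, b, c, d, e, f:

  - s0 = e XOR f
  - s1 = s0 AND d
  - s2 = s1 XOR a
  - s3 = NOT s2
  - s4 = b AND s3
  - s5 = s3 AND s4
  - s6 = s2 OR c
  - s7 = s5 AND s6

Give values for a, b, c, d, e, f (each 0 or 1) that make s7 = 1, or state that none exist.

a=0, b=1, c=1, d=0, e=0, f=1

s7 = s5 AND s6 must be 1, so both s5 = 1 and s6 = 1.
s5 = s3 AND s4 must be 1, so both s3 = 1 and s4 = 1.
Check with a=0, b=1, c=1, d=0, e=0, f=1:
s0 = e XOR f = 0 XOR 1 = 1
s1 = s0 AND d = 1 AND 0 = 0
s2 = s1 XOR a = 0 XOR 0 = 0
s3 = NOT s2 = NOT 0 = 1
s4 = b AND s3 = 1 AND 1 = 1
s5 = s3 AND s4 = 1 AND 1 = 1
s6 = s2 OR c = 0 OR 1 = 1
s7 = s5 AND s6 = 1 AND 1 = 1
So s7 = 1 as required.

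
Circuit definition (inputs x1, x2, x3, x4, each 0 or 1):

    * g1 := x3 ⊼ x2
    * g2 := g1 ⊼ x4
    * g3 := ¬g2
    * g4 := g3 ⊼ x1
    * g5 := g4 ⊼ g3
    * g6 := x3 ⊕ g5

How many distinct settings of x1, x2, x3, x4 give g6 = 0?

9

g6 = x3 ⊕ g5 must be 0, so x3 and g5 are equal.
Enumerating the 16 input combinations, 9 give g6 = 0 and 7 give g6 = 1.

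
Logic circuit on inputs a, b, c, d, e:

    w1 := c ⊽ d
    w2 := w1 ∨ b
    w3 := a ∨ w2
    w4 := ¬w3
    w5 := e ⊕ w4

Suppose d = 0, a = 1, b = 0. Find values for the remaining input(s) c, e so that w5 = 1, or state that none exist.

w5 = e ⊕ w4 must be 1, so e and w4 differ.
Check with d = 0, a = 1, b = 0 and c=1, e=1:
w1 = c ⊽ d = 1 ⊽ 0 = 0
w2 = w1 ∨ b = 0 ∨ 0 = 0
w3 = a ∨ w2 = 1 ∨ 0 = 1
w4 = ¬w3 = ¬1 = 0
w5 = e ⊕ w4 = 1 ⊕ 0 = 1
So w5 = 1.

c=1, e=1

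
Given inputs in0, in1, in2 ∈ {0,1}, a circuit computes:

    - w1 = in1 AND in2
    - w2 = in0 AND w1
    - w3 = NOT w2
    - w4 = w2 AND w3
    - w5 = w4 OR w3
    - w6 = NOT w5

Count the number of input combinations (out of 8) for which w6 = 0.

7

w6 = NOT w5 must be 0, so w5 = 1.
w5 = w4 OR w3 must be 1, so at least one of w4, w3 is 1.
Enumerating the 8 input combinations, 7 give w6 = 0 and 1 give w6 = 1.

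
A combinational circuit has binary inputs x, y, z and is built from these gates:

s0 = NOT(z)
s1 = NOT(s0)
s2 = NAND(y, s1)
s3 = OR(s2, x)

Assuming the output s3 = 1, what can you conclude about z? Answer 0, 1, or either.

either

Both values of z occur among assignments with s3 = 1:
  z=0: x=0, y=0, z=0
  z=1: x=0, y=0, z=1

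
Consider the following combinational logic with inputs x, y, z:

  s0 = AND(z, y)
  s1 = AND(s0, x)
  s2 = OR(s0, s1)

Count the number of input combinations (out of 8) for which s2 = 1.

s2 = OR(s0, s1) must be 1, so at least one of s0, s1 is 1.
Satisfying assignments:
  x=0, y=1, z=1
  x=1, y=1, z=1

2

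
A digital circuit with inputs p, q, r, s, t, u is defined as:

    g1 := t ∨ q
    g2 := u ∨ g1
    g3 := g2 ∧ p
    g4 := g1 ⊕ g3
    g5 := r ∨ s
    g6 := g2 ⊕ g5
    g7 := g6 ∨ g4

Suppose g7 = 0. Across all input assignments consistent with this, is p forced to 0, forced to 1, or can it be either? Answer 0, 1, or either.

either

Both values of p occur among assignments with g7 = 0:
  p=0: p=0, q=0, r=0, s=0, t=0, u=0
  p=1: p=1, q=0, r=0, s=0, t=0, u=0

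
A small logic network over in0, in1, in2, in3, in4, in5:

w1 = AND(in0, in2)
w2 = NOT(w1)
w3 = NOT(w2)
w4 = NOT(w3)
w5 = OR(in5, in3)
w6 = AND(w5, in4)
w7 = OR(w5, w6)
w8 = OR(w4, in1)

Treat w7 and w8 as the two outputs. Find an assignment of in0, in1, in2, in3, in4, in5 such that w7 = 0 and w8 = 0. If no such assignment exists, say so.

in0=1, in1=0, in2=1, in3=0, in4=1, in5=0

Check with in0=1, in1=0, in2=1, in3=0, in4=1, in5=0:
w1 = AND(in0, in2) = AND(1, 1) = 1
w2 = NOT(w1) = NOT 1 = 0
w3 = NOT(w2) = NOT 0 = 1
w4 = NOT(w3) = NOT 1 = 0
w5 = OR(in5, in3) = OR(0, 0) = 0
w6 = AND(w5, in4) = AND(0, 1) = 0
w7 = OR(w5, w6) = OR(0, 0) = 0
w8 = OR(w4, in1) = OR(0, 0) = 0
So w7 = 0 and w8 = 0.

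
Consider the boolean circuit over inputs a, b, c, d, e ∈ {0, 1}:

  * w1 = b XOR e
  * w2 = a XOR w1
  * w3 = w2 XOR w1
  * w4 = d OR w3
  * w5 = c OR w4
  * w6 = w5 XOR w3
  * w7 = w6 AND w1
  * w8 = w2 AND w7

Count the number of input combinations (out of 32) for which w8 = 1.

w8 = w2 AND w7 must be 1, so both w2 = 1 and w7 = 1.
Satisfying assignments:
  a=0, b=0, c=0, d=1, e=1
  a=0, b=0, c=1, d=0, e=1
  a=0, b=0, c=1, d=1, e=1
  a=0, b=1, c=0, d=1, e=0
  a=0, b=1, c=1, d=0, e=0
  a=0, b=1, c=1, d=1, e=0

6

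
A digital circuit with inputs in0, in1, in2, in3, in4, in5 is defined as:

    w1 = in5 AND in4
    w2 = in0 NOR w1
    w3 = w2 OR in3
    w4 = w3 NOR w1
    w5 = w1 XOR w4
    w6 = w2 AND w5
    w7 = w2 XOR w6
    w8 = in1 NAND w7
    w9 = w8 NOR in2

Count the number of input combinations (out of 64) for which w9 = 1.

w9 = w8 NOR in2 must be 1, so both w8 = 0 and in2 = 0.
Enumerating the 64 input combinations, 6 give w9 = 1 and 58 give w9 = 0.

6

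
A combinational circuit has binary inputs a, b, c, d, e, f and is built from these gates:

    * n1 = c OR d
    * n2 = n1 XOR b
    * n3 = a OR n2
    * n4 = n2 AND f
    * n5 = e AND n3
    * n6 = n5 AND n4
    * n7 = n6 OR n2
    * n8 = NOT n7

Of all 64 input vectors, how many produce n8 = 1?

n8 = NOT n7 must be 1, so n7 = 0.
n7 = n6 OR n2 must be 0, so both n6 = 0 and n2 = 0.
n6 = n5 AND n4 must be 0, so at least one of n5, n4 is 0.
Enumerating the 64 input combinations, 32 give n8 = 1 and 32 give n8 = 0.

32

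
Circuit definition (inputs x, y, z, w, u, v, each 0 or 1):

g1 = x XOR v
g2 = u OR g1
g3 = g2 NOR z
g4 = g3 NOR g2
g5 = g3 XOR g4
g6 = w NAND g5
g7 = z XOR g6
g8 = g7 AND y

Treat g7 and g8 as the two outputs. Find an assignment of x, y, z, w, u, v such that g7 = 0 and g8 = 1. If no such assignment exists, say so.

Across all 64 input combinations, none give both g7 = 0 and g8 = 1.

no solution exists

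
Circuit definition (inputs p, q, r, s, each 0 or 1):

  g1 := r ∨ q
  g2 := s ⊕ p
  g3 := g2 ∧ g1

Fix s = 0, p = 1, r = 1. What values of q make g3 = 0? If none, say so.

With s = 0, p = 1, r = 1 fixed, none of the 2 settings of q give g3 = 0.
For example, with q=0:
g1 = r ∨ q = 1 ∨ 0 = 1
g2 = s ⊕ p = 0 ⊕ 1 = 1
g3 = g2 ∧ g1 = 1 ∧ 1 = 1
giving g3 = 1 ≠ 0.

no solution exists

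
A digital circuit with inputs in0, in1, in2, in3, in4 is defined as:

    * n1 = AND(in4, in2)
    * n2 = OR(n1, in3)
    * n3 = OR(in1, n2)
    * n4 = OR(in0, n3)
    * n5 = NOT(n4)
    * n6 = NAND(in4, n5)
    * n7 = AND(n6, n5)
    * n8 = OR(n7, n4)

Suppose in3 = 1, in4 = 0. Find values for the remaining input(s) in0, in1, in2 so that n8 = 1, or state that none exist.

in0=1, in1=1, in2=1

Check with in3 = 1, in4 = 0 and in0=1, in1=1, in2=1:
n1 = AND(in4, in2) = AND(0, 1) = 0
n2 = OR(n1, in3) = OR(0, 1) = 1
n3 = OR(in1, n2) = OR(1, 1) = 1
n4 = OR(in0, n3) = OR(1, 1) = 1
n5 = NOT(n4) = NOT 1 = 0
n6 = NAND(in4, n5) = NAND(0, 0) = 1
n7 = AND(n6, n5) = AND(1, 0) = 0
n8 = OR(n7, n4) = OR(0, 1) = 1
So n8 = 1.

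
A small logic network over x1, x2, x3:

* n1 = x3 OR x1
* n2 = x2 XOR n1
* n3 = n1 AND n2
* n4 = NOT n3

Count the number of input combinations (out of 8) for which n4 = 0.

3

n4 = NOT n3 must be 0, so n3 = 1.
Enumerating the 8 input combinations, 3 give n4 = 0 and 5 give n4 = 1.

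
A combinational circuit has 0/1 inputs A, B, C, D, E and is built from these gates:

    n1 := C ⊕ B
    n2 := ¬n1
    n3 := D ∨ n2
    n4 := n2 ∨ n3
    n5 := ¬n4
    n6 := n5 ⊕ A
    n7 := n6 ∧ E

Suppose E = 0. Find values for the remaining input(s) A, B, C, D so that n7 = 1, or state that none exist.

With E = 0 fixed, none of the 16 settings of A, B, C, D give n7 = 1.
For example, with A=0, B=0, C=0, D=1:
n1 = C ⊕ B = 0 ⊕ 0 = 0
n2 = ¬n1 = ¬0 = 1
n3 = D ∨ n2 = 1 ∨ 1 = 1
n4 = n2 ∨ n3 = 1 ∨ 1 = 1
n5 = ¬n4 = ¬1 = 0
n6 = n5 ⊕ A = 0 ⊕ 0 = 0
n7 = n6 ∧ E = 0 ∧ 0 = 0
giving n7 = 0 ≠ 1.

no solution exists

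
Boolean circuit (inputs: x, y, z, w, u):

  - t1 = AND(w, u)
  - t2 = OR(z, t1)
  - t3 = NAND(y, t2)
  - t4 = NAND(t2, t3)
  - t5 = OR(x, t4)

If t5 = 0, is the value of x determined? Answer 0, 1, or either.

0

t5 = OR(x, t4) must be 0, so both x = 0 and t4 = 0.
t4 = NAND(t2, t3) must be 0, so both t2 = 1 and t3 = 1.
t2 = OR(z, t1) must be 1, so at least one of z, t1 is 1.
Every assignment with t5 = 0 has x = 0; there are 5 such assignment(s).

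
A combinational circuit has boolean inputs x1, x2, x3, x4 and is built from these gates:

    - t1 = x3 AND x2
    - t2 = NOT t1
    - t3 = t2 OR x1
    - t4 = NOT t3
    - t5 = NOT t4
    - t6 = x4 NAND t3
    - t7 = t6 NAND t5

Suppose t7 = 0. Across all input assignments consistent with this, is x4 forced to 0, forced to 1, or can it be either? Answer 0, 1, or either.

0

t7 = t6 NAND t5 must be 0, so both t6 = 1 and t5 = 1.
t6 = x4 NAND t3 must be 1, so at least one of x4, t3 is 0.
Every assignment with t7 = 0 has x4 = 0; there are 7 such assignment(s).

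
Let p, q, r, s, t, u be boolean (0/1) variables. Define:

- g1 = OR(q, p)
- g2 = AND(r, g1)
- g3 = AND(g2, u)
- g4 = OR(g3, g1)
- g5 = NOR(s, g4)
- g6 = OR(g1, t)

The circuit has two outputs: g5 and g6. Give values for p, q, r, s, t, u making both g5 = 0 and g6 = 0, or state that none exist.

p=0, q=0, r=0, s=1, t=0, u=0

Check with p=0, q=0, r=0, s=1, t=0, u=0:
g1 = OR(q, p) = OR(0, 0) = 0
g2 = AND(r, g1) = AND(0, 0) = 0
g3 = AND(g2, u) = AND(0, 0) = 0
g4 = OR(g3, g1) = OR(0, 0) = 0
g5 = NOR(s, g4) = NOR(1, 0) = 0
g6 = OR(g1, t) = OR(0, 0) = 0
So g5 = 0 and g6 = 0.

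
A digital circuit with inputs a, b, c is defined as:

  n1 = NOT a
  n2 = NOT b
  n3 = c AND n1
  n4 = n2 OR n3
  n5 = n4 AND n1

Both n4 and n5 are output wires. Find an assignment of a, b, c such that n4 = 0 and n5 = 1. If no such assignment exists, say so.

no solution exists

Across all 8 input combinations, none give both n4 = 0 and n5 = 1.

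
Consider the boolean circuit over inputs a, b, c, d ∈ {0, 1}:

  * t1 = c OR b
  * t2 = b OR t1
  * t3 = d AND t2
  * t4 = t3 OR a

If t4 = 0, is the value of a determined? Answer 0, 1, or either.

0

t4 = t3 OR a must be 0, so both t3 = 0 and a = 0.
Every assignment with t4 = 0 has a = 0; there are 5 such assignment(s).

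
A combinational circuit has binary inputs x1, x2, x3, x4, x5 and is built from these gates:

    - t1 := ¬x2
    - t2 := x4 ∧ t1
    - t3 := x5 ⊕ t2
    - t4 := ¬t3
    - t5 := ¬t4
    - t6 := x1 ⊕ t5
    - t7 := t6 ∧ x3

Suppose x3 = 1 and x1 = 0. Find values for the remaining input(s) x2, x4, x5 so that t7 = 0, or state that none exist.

t7 = t6 ∧ x3 must be 0, so at least one of t6, x3 is 0.
Check with x3 = 1 and x1 = 0 and x2=0, x4=1, x5=1:
t1 = ¬x2 = ¬0 = 1
t2 = x4 ∧ t1 = 1 ∧ 1 = 1
t3 = x5 ⊕ t2 = 1 ⊕ 1 = 0
t4 = ¬t3 = ¬0 = 1
t5 = ¬t4 = ¬1 = 0
t6 = x1 ⊕ t5 = 0 ⊕ 0 = 0
t7 = t6 ∧ x3 = 0 ∧ 1 = 0
So t7 = 0.

x2=0, x4=1, x5=1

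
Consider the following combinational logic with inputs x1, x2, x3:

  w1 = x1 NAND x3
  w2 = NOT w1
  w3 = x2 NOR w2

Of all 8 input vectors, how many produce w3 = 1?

w3 = x2 NOR w2 must be 1, so both x2 = 0 and w2 = 0.
w2 = NOT w1 must be 0, so w1 = 1.
Satisfying assignments:
  x1=0, x2=0, x3=0
  x1=0, x2=0, x3=1
  x1=1, x2=0, x3=0

3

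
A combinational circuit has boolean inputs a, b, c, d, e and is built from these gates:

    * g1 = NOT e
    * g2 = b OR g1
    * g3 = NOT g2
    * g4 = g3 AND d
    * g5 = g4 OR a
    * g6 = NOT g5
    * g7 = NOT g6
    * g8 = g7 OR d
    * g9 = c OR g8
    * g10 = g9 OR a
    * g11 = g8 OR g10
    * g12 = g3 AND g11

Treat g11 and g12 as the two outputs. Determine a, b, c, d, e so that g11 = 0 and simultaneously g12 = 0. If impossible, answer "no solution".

a=0, b=0, c=0, d=0, e=0

Check with a=0, b=0, c=0, d=0, e=0:
g1 = NOT e = NOT 0 = 1
g2 = b OR g1 = 0 OR 1 = 1
g3 = NOT g2 = NOT 1 = 0
g4 = g3 AND d = 0 AND 0 = 0
g5 = g4 OR a = 0 OR 0 = 0
g6 = NOT g5 = NOT 0 = 1
g7 = NOT g6 = NOT 1 = 0
g8 = g7 OR d = 0 OR 0 = 0
g9 = c OR g8 = 0 OR 0 = 0
g10 = g9 OR a = 0 OR 0 = 0
g11 = g8 OR g10 = 0 OR 0 = 0
g12 = g3 AND g11 = 0 AND 0 = 0
So g11 = 0 and g12 = 0.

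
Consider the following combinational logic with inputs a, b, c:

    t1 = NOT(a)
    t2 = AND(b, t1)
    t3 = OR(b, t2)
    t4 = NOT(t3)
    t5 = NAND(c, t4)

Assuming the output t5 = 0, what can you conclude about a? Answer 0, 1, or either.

Both values of a occur among assignments with t5 = 0:
  a=0: a=0, b=0, c=1
  a=1: a=1, b=0, c=1

either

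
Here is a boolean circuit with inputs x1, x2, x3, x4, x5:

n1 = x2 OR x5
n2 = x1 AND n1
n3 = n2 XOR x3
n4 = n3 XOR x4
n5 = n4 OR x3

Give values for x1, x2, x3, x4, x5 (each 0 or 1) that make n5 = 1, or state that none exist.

Check with x1=0 x2=0 x3=1 x4=0 x5=1:
n1 = x2 OR x5 = 0 OR 1 = 1
n2 = x1 AND n1 = 0 AND 1 = 0
n3 = n2 XOR x3 = 0 XOR 1 = 1
n4 = n3 XOR x4 = 1 XOR 0 = 1
n5 = n4 OR x3 = 1 OR 1 = 1
So n5 = 1 as required.

x1=0 x2=0 x3=1 x4=0 x5=1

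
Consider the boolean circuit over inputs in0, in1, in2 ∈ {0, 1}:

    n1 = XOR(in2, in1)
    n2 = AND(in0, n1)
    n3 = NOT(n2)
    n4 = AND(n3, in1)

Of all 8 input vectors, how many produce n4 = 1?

3

n4 = AND(n3, in1) must be 1, so both n3 = 1 and in1 = 1.
n3 = NOT(n2) must be 1, so n2 = 0.
n2 = AND(in0, n1) must be 0, so at least one of in0, n1 is 0.
Satisfying assignments:
  in0=0, in1=1, in2=0
  in0=0, in1=1, in2=1
  in0=1, in1=1, in2=1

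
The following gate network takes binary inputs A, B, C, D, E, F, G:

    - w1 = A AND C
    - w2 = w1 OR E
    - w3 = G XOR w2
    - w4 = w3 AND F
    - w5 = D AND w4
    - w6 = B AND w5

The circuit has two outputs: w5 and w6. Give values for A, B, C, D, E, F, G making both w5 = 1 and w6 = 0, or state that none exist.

A=1, B=0, C=1, D=1, E=1, F=1, G=0

Check with A=1, B=0, C=1, D=1, E=1, F=1, G=0:
w1 = A AND C = 1 AND 1 = 1
w2 = w1 OR E = 1 OR 1 = 1
w3 = G XOR w2 = 0 XOR 1 = 1
w4 = w3 AND F = 1 AND 1 = 1
w5 = D AND w4 = 1 AND 1 = 1
w6 = B AND w5 = 0 AND 1 = 0
So w5 = 1 and w6 = 0.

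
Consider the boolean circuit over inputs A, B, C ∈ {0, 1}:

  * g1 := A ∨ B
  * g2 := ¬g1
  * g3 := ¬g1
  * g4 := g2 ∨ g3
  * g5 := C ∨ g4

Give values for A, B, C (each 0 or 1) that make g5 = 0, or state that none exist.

g5 = C ∨ g4 must be 0, so both C = 0 and g4 = 0.
g4 = g2 ∨ g3 must be 0, so both g2 = 0 and g3 = 0.
Check with A=1 B=1 C=0:
g1 = A ∨ B = 1 ∨ 1 = 1
g2 = ¬g1 = ¬1 = 0
g3 = ¬g1 = ¬1 = 0
g4 = g2 ∨ g3 = 0 ∨ 0 = 0
g5 = C ∨ g4 = 0 ∨ 0 = 0
So g5 = 0 as required.

A=1 B=1 C=0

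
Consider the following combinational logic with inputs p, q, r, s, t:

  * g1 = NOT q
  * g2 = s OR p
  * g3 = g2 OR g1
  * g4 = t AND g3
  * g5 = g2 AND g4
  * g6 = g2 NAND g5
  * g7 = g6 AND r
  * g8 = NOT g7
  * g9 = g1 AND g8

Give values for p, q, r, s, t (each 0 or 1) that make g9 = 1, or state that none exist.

Check with p=1, q=0, r=1, s=0, t=1:
g1 = NOT q = NOT 0 = 1
g2 = s OR p = 0 OR 1 = 1
g3 = g2 OR g1 = 1 OR 1 = 1
g4 = t AND g3 = 1 AND 1 = 1
g5 = g2 AND g4 = 1 AND 1 = 1
g6 = g2 NAND g5 = 1 NAND 1 = 0
g7 = g6 AND r = 0 AND 1 = 0
g8 = NOT g7 = NOT 0 = 1
g9 = g1 AND g8 = 1 AND 1 = 1
So g9 = 1 as required.

p=1, q=0, r=1, s=0, t=1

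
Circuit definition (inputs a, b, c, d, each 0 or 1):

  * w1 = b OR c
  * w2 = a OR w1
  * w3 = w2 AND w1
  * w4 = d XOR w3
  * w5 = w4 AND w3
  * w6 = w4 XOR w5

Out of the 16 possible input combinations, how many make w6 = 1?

2

w6 = w4 XOR w5 must be 1, so w4 and w5 differ.
Satisfying assignments:
  a=0, b=0, c=0, d=1
  a=1, b=0, c=0, d=1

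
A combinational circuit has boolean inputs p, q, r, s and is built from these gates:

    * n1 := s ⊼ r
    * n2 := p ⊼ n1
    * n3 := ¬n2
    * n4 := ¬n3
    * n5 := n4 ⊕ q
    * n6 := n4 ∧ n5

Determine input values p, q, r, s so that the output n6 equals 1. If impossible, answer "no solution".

p=1 q=0 r=1 s=1

Check with p=1 q=0 r=1 s=1:
n1 = s ⊼ r = 1 ⊼ 1 = 0
n2 = p ⊼ n1 = 1 ⊼ 0 = 1
n3 = ¬n2 = ¬1 = 0
n4 = ¬n3 = ¬0 = 1
n5 = n4 ⊕ q = 1 ⊕ 0 = 1
n6 = n4 ∧ n5 = 1 ∧ 1 = 1
So n6 = 1 as required.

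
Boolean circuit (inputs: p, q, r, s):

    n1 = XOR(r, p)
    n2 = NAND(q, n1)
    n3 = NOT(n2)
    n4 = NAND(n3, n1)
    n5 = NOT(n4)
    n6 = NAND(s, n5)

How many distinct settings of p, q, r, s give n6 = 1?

n6 = NAND(s, n5) must be 1, so at least one of s, n5 is 0.
Enumerating the 16 input combinations, 14 give n6 = 1 and 2 give n6 = 0.

14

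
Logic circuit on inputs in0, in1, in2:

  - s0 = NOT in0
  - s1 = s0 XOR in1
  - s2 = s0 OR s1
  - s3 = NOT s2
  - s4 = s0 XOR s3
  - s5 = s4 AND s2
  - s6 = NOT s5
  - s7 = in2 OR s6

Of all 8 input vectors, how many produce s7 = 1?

6

s7 = in2 OR s6 must be 1, so at least one of in2, s6 is 1.
Satisfying assignments:
  in0=0, in1=0, in2=1
  in0=0, in1=1, in2=1
  in0=1, in1=0, in2=0
  in0=1, in1=0, in2=1
  in0=1, in1=1, in2=0
  in0=1, in1=1, in2=1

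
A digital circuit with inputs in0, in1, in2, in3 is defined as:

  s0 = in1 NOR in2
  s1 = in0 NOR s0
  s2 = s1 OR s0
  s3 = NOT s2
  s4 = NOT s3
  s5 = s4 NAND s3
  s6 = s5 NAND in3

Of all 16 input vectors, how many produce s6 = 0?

8

s6 = s5 NAND in3 must be 0, so both s5 = 1 and in3 = 1.
s5 = s4 NAND s3 must be 1, so at least one of s4, s3 is 0.
Enumerating the 16 input combinations, 8 give s6 = 0 and 8 give s6 = 1.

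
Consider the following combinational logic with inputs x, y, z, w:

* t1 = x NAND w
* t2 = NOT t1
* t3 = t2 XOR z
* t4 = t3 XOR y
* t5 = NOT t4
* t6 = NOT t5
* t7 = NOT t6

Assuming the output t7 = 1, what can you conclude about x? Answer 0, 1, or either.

either

Both values of x occur among assignments with t7 = 1:
  x=0: x=0, y=0, z=0, w=0
  x=1: x=1, y=0, z=0, w=0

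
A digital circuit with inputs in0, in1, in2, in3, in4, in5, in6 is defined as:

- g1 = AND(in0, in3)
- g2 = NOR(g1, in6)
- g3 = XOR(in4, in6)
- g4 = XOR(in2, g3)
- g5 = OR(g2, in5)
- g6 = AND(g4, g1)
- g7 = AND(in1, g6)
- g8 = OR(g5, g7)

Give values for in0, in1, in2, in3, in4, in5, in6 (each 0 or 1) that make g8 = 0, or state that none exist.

in0=1, in1=0, in2=0, in3=1, in4=0, in5=0, in6=1

g8 = OR(g5, g7) must be 0, so both g5 = 0 and g7 = 0.
g5 = OR(g2, in5) must be 0, so both g2 = 0 and in5 = 0.
g7 = AND(in1, g6) must be 0, so at least one of in1, g6 is 0.
Check with in0=1, in1=0, in2=0, in3=1, in4=0, in5=0, in6=1:
g1 = AND(in0, in3) = AND(1, 1) = 1
g2 = NOR(g1, in6) = NOR(1, 1) = 0
g3 = XOR(in4, in6) = XOR(0, 1) = 1
g4 = XOR(in2, g3) = XOR(0, 1) = 1
g5 = OR(g2, in5) = OR(0, 0) = 0
g6 = AND(g4, g1) = AND(1, 1) = 1
g7 = AND(in1, g6) = AND(0, 1) = 0
g8 = OR(g5, g7) = OR(0, 0) = 0
So g8 = 0 as required.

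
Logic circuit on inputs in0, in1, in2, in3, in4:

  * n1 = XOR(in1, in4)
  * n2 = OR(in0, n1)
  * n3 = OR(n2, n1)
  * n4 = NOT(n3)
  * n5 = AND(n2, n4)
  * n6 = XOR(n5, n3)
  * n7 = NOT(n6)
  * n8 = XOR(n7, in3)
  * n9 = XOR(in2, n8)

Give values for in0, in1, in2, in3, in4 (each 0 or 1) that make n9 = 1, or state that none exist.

in0=1, in1=0, in2=1, in3=0, in4=1

n9 = XOR(in2, n8) must be 1, so in2 and n8 differ.
Check with in0=1, in1=0, in2=1, in3=0, in4=1:
n1 = XOR(in1, in4) = XOR(0, 1) = 1
n2 = OR(in0, n1) = OR(1, 1) = 1
n3 = OR(n2, n1) = OR(1, 1) = 1
n4 = NOT(n3) = NOT 1 = 0
n5 = AND(n2, n4) = AND(1, 0) = 0
n6 = XOR(n5, n3) = XOR(0, 1) = 1
n7 = NOT(n6) = NOT 1 = 0
n8 = XOR(n7, in3) = XOR(0, 0) = 0
n9 = XOR(in2, n8) = XOR(1, 0) = 1
So n9 = 1 as required.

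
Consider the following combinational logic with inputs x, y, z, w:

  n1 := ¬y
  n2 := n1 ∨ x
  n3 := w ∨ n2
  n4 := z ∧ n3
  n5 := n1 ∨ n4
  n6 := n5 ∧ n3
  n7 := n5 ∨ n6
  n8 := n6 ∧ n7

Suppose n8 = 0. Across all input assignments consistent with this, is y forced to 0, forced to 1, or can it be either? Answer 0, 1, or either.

n8 = n6 ∧ n7 must be 0, so at least one of n6, n7 is 0.
Every assignment with n8 = 0 has y = 1; there are 5 such assignment(s).

1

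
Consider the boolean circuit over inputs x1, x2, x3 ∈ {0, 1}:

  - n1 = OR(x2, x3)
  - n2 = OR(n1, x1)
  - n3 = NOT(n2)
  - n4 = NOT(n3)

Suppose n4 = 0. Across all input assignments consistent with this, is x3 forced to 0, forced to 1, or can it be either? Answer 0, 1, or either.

n4 = NOT(n3) must be 0, so n3 = 1.
n3 = NOT(n2) must be 1, so n2 = 0.
Every assignment with n4 = 0 has x3 = 0; there are 1 such assignment(s).
  x1=0, x2=0, x3=0

0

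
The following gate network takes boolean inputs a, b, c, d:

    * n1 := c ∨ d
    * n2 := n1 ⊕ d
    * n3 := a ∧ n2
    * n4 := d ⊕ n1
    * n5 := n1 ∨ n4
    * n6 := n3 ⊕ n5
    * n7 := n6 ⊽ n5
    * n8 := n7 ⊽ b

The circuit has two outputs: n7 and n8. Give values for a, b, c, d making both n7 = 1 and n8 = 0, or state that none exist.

Check with a=1 b=0 c=0 d=0:
n1 = c ∨ d = 0 ∨ 0 = 0
n2 = n1 ⊕ d = 0 ⊕ 0 = 0
n3 = a ∧ n2 = 1 ∧ 0 = 0
n4 = d ⊕ n1 = 0 ⊕ 0 = 0
n5 = n1 ∨ n4 = 0 ∨ 0 = 0
n6 = n3 ⊕ n5 = 0 ⊕ 0 = 0
n7 = n6 ⊽ n5 = 0 ⊽ 0 = 1
n8 = n7 ⊽ b = 1 ⊽ 0 = 0
So n7 = 1 and n8 = 0.

a=1 b=0 c=0 d=0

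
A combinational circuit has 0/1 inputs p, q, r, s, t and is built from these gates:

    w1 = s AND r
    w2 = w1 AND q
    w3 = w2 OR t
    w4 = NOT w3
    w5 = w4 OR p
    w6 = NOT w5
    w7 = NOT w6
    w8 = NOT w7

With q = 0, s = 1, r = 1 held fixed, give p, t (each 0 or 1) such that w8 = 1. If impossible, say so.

w8 = NOT w7 must be 1, so w7 = 0.
Check with q = 0, s = 1, r = 1 and p=0, t=1:
w1 = s AND r = 1 AND 1 = 1
w2 = w1 AND q = 1 AND 0 = 0
w3 = w2 OR t = 0 OR 1 = 1
w4 = NOT w3 = NOT 1 = 0
w5 = w4 OR p = 0 OR 0 = 0
w6 = NOT w5 = NOT 0 = 1
w7 = NOT w6 = NOT 1 = 0
w8 = NOT w7 = NOT 0 = 1
So w8 = 1.

p=0 t=1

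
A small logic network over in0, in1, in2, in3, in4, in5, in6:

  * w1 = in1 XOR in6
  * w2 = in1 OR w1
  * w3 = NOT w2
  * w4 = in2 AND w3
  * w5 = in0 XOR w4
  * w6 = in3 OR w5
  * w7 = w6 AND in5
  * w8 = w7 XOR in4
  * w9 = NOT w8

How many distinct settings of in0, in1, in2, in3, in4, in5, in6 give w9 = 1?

w9 = NOT w8 must be 1, so w8 = 0.
Enumerating the 128 input combinations, 64 give w9 = 1 and 64 give w9 = 0.

64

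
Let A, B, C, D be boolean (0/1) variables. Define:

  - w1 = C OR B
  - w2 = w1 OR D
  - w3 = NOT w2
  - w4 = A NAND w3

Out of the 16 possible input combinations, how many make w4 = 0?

w4 = A NAND w3 must be 0, so both A = 1 and w3 = 1.
w3 = NOT w2 must be 1, so w2 = 0.
Enumerating the 16 input combinations, 1 give w4 = 0 and 15 give w4 = 1.

1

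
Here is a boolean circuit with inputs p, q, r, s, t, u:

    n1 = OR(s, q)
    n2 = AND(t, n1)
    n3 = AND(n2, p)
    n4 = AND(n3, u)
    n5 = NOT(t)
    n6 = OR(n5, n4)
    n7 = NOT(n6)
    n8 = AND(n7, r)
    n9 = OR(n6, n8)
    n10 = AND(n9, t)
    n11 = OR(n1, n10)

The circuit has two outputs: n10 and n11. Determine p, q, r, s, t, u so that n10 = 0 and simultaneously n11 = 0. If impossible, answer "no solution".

Check with p=0, q=0, r=1, s=0, t=0, u=1:
n1 = OR(s, q) = OR(0, 0) = 0
n2 = AND(t, n1) = AND(0, 0) = 0
n3 = AND(n2, p) = AND(0, 0) = 0
n4 = AND(n3, u) = AND(0, 1) = 0
n5 = NOT(t) = NOT 0 = 1
n6 = OR(n5, n4) = OR(1, 0) = 1
n7 = NOT(n6) = NOT 1 = 0
n8 = AND(n7, r) = AND(0, 1) = 0
n9 = OR(n6, n8) = OR(1, 0) = 1
n10 = AND(n9, t) = AND(1, 0) = 0
n11 = OR(n1, n10) = OR(0, 0) = 0
So n10 = 0 and n11 = 0.

p=0, q=0, r=1, s=0, t=0, u=1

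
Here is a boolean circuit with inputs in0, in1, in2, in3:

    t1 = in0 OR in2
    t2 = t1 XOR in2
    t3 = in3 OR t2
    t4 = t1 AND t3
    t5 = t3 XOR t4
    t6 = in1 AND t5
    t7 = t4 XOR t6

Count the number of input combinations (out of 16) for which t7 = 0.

7

t7 = t4 XOR t6 must be 0, so t4 and t6 are equal.
Enumerating the 16 input combinations, 7 give t7 = 0 and 9 give t7 = 1.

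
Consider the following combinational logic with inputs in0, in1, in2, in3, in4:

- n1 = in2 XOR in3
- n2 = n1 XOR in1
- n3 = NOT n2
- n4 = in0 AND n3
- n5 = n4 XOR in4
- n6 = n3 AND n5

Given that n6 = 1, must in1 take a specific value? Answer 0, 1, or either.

either

Both values of in1 occur among assignments with n6 = 1:
  in1=0: in0=0, in1=0, in2=0, in3=0, in4=1
  in1=1: in0=0, in1=1, in2=0, in3=1, in4=1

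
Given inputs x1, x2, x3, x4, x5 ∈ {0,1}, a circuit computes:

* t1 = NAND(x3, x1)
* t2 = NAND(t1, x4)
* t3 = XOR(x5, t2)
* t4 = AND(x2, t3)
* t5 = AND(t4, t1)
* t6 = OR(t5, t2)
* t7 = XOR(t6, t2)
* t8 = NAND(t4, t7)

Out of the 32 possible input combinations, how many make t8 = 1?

t8 = NAND(t4, t7) must be 1, so at least one of t4, t7 is 0.
Enumerating the 32 input combinations, 29 give t8 = 1 and 3 give t8 = 0.

29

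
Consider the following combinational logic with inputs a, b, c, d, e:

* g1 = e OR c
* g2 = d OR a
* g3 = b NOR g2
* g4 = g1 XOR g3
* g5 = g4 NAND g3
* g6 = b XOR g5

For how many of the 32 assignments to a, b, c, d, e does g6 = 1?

g6 = b XOR g5 must be 1, so b and g5 differ.
Enumerating the 32 input combinations, 15 give g6 = 1 and 17 give g6 = 0.

15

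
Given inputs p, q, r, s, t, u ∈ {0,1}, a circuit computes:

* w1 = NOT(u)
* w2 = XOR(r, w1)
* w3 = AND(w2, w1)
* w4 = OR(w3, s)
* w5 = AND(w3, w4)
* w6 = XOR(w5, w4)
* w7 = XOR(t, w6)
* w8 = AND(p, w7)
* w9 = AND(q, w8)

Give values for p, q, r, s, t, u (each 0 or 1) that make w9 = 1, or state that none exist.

Check with p=1, q=1, r=1, s=0, t=1, u=1:
w1 = NOT(u) = NOT 1 = 0
w2 = XOR(r, w1) = XOR(1, 0) = 1
w3 = AND(w2, w1) = AND(1, 0) = 0
w4 = OR(w3, s) = OR(0, 0) = 0
w5 = AND(w3, w4) = AND(0, 0) = 0
w6 = XOR(w5, w4) = XOR(0, 0) = 0
w7 = XOR(t, w6) = XOR(1, 0) = 1
w8 = AND(p, w7) = AND(1, 1) = 1
w9 = AND(q, w8) = AND(1, 1) = 1
So w9 = 1 as required.

p=1, q=1, r=1, s=0, t=1, u=1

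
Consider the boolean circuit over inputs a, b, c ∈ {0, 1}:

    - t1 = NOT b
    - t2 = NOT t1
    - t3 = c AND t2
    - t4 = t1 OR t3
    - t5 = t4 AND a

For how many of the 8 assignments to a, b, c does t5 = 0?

5

t5 = t4 AND a must be 0, so at least one of t4, a is 0.
Satisfying assignments:
  a=0, b=0, c=0
  a=0, b=0, c=1
  a=0, b=1, c=0
  a=0, b=1, c=1
  a=1, b=1, c=0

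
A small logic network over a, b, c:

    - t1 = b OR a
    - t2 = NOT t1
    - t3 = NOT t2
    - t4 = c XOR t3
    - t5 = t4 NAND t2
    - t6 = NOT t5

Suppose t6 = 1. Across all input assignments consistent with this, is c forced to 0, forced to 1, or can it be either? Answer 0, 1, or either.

t6 = NOT t5 must be 1, so t5 = 0.
t5 = t4 NAND t2 must be 0, so both t4 = 1 and t2 = 1.
t4 = c XOR t3 must be 1, so c and t3 differ.
Every assignment with t6 = 1 has c = 1; there are 1 such assignment(s).
  a=0, b=0, c=1

1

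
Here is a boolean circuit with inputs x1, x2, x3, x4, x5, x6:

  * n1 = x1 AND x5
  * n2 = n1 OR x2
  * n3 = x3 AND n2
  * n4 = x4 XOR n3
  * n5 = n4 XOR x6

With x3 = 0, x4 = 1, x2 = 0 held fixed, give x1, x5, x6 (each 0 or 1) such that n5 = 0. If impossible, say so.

x1=1, x5=0, x6=1

n5 = n4 XOR x6 must be 0, so n4 and x6 are equal.
Check with x3 = 0, x4 = 1, x2 = 0 and x1=1, x5=0, x6=1:
n1 = x1 AND x5 = 1 AND 0 = 0
n2 = n1 OR x2 = 0 OR 0 = 0
n3 = x3 AND n2 = 0 AND 0 = 0
n4 = x4 XOR n3 = 1 XOR 0 = 1
n5 = n4 XOR x6 = 1 XOR 1 = 0
So n5 = 0.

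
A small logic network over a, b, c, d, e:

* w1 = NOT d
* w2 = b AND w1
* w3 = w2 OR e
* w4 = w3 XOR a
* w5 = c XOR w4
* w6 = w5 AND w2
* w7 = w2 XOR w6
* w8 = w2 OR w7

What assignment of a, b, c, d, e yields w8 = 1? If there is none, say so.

Check with a=1, b=1, c=0, d=0, e=0:
w1 = NOT d = NOT 0 = 1
w2 = b AND w1 = 1 AND 1 = 1
w3 = w2 OR e = 1 OR 0 = 1
w4 = w3 XOR a = 1 XOR 1 = 0
w5 = c XOR w4 = 0 XOR 0 = 0
w6 = w5 AND w2 = 0 AND 1 = 0
w7 = w2 XOR w6 = 1 XOR 0 = 1
w8 = w2 OR w7 = 1 OR 1 = 1
So w8 = 1 as required.

a=1, b=1, c=0, d=0, e=0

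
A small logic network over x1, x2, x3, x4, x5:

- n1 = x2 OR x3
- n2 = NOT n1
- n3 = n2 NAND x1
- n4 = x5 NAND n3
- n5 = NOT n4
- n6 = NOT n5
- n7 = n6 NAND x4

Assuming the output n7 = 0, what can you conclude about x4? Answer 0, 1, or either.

1

n7 = n6 NAND x4 must be 0, so both n6 = 1 and x4 = 1.
n6 = NOT n5 must be 1, so n5 = 0.
n5 = NOT n4 must be 0, so n4 = 1.
Every assignment with n7 = 0 has x4 = 1; there are 9 such assignment(s).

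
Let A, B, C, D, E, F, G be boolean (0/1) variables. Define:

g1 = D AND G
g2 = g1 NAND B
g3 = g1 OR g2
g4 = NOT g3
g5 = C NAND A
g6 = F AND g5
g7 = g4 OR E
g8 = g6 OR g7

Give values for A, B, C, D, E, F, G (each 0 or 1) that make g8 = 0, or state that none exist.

A=1 B=1 C=1 D=0 E=0 F=0 G=0

g8 = g6 OR g7 must be 0, so both g6 = 0 and g7 = 0.
g6 = F AND g5 must be 0, so at least one of F, g5 is 0.
Check with A=1 B=1 C=1 D=0 E=0 F=0 G=0:
g1 = D AND G = 0 AND 0 = 0
g2 = g1 NAND B = 0 NAND 1 = 1
g3 = g1 OR g2 = 0 OR 1 = 1
g4 = NOT g3 = NOT 1 = 0
g5 = C NAND A = 1 NAND 1 = 0
g6 = F AND g5 = 0 AND 0 = 0
g7 = g4 OR E = 0 OR 0 = 0
g8 = g6 OR g7 = 0 OR 0 = 0
So g8 = 0 as required.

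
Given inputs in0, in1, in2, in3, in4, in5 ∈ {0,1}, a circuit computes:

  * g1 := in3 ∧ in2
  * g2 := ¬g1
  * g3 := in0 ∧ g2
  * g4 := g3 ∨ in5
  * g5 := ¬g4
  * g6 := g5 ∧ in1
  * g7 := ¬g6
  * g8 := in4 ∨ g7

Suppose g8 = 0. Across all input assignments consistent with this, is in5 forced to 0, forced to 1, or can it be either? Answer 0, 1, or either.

g8 = in4 ∨ g7 must be 0, so both in4 = 0 and g7 = 0.
g7 = ¬g6 must be 0, so g6 = 1.
Every assignment with g8 = 0 has in5 = 0; there are 5 such assignment(s).

0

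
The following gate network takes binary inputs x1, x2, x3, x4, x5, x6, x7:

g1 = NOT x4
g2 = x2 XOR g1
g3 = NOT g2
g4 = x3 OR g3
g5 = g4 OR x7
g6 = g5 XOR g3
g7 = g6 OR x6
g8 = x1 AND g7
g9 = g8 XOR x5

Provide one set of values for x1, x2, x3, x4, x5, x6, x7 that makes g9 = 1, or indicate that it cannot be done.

g9 = g8 XOR x5 must be 1, so g8 and x5 differ.
Check with x1=0, x2=1, x3=1, x4=0, x5=1, x6=1, x7=1:
g1 = NOT x4 = NOT 0 = 1
g2 = x2 XOR g1 = 1 XOR 1 = 0
g3 = NOT g2 = NOT 0 = 1
g4 = x3 OR g3 = 1 OR 1 = 1
g5 = g4 OR x7 = 1 OR 1 = 1
g6 = g5 XOR g3 = 1 XOR 1 = 0
g7 = g6 OR x6 = 0 OR 1 = 1
g8 = x1 AND g7 = 0 AND 1 = 0
g9 = g8 XOR x5 = 0 XOR 1 = 1
So g9 = 1 as required.

x1=0, x2=1, x3=1, x4=0, x5=1, x6=1, x7=1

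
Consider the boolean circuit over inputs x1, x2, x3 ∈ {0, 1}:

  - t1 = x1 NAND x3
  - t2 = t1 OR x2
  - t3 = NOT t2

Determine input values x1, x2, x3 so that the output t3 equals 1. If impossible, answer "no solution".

x1=1 x2=0 x3=1

t3 = NOT t2 must be 1, so t2 = 0.
Check with x1=1 x2=0 x3=1:
t1 = x1 NAND x3 = 1 NAND 1 = 0
t2 = t1 OR x2 = 0 OR 0 = 0
t3 = NOT t2 = NOT 0 = 1
So t3 = 1 as required.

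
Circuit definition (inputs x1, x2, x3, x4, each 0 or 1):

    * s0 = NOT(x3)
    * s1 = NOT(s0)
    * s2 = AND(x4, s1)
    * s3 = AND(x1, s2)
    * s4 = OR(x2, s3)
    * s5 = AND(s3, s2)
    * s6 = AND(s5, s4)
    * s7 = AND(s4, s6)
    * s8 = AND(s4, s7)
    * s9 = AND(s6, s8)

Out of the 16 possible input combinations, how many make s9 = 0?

14

s9 = AND(s6, s8) must be 0, so at least one of s6, s8 is 0.
Enumerating the 16 input combinations, 14 give s9 = 0 and 2 give s9 = 1.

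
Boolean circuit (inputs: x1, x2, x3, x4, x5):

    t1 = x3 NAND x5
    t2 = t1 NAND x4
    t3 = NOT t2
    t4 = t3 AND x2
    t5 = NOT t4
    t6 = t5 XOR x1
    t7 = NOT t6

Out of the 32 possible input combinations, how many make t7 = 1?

t7 = NOT t6 must be 1, so t6 = 0.
Enumerating the 32 input combinations, 16 give t7 = 1 and 16 give t7 = 0.

16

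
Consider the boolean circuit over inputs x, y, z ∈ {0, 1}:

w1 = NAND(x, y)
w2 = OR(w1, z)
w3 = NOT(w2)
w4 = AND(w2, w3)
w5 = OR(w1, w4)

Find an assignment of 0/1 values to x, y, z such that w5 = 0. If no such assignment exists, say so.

w5 = OR(w1, w4) must be 0, so both w1 = 0 and w4 = 0.
w1 = NAND(x, y) must be 0, so both x = 1 and y = 1.
w4 = AND(w2, w3) must be 0, so at least one of w2, w3 is 0.
Check with x=1, y=1, z=1:
w1 = NAND(x, y) = NAND(1, 1) = 0
w2 = OR(w1, z) = OR(0, 1) = 1
w3 = NOT(w2) = NOT 1 = 0
w4 = AND(w2, w3) = AND(1, 0) = 0
w5 = OR(w1, w4) = OR(0, 0) = 0
So w5 = 0 as required.

x=1, y=1, z=1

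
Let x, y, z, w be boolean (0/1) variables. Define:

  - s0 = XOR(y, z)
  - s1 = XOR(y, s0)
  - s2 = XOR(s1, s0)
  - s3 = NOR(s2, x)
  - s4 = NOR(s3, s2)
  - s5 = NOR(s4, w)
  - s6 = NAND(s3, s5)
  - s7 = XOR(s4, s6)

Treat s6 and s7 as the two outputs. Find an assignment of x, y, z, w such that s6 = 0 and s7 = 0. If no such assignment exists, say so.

x=0, y=0, z=1, w=0

Check with x=0, y=0, z=1, w=0:
s0 = XOR(y, z) = XOR(0, 1) = 1
s1 = XOR(y, s0) = XOR(0, 1) = 1
s2 = XOR(s1, s0) = XOR(1, 1) = 0
s3 = NOR(s2, x) = NOR(0, 0) = 1
s4 = NOR(s3, s2) = NOR(1, 0) = 0
s5 = NOR(s4, w) = NOR(0, 0) = 1
s6 = NAND(s3, s5) = NAND(1, 1) = 0
s7 = XOR(s4, s6) = XOR(0, 0) = 0
So s6 = 0 and s7 = 0.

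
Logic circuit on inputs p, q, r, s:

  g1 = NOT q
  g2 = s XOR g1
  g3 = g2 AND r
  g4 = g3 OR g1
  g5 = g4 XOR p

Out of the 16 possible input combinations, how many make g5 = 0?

g5 = g4 XOR p must be 0, so g4 and p are equal.
Enumerating the 16 input combinations, 8 give g5 = 0 and 8 give g5 = 1.

8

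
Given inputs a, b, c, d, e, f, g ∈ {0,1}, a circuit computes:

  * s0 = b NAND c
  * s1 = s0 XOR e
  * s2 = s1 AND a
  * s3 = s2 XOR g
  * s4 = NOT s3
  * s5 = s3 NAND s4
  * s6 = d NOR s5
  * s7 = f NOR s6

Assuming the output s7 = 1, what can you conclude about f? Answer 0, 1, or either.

s7 = f NOR s6 must be 1, so both f = 0 and s6 = 0.
Every assignment with s7 = 1 has f = 0; there are 64 such assignment(s).

0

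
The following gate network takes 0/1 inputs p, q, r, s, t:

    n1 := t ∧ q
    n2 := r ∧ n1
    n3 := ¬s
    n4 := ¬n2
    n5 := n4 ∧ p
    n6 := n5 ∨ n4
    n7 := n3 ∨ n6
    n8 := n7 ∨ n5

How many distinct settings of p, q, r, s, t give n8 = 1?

30

n8 = n7 ∨ n5 must be 1, so at least one of n7, n5 is 1.
Enumerating the 32 input combinations, 30 give n8 = 1 and 2 give n8 = 0.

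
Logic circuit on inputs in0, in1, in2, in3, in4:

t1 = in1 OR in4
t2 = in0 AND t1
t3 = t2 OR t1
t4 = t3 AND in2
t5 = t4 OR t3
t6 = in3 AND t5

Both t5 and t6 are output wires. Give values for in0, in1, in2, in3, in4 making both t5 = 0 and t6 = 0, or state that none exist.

in0=1 in1=0 in2=0 in3=1 in4=0

Check with in0=1 in1=0 in2=0 in3=1 in4=0:
t1 = in1 OR in4 = 0 OR 0 = 0
t2 = in0 AND t1 = 1 AND 0 = 0
t3 = t2 OR t1 = 0 OR 0 = 0
t4 = t3 AND in2 = 0 AND 0 = 0
t5 = t4 OR t3 = 0 OR 0 = 0
t6 = in3 AND t5 = 1 AND 0 = 0
So t5 = 0 and t6 = 0.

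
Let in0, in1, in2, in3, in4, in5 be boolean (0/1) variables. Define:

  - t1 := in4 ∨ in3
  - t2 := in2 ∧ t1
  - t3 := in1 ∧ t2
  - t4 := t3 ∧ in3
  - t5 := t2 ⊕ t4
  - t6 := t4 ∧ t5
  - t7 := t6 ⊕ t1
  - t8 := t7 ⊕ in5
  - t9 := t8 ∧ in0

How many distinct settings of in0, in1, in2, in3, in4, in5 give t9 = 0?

t9 = t8 ∧ in0 must be 0, so at least one of t8, in0 is 0.
Enumerating the 64 input combinations, 48 give t9 = 0 and 16 give t9 = 1.

48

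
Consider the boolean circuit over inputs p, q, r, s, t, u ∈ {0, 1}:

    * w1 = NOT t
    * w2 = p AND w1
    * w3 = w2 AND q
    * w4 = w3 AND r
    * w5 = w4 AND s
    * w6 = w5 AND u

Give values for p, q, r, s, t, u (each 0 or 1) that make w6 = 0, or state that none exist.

w6 = w5 AND u must be 0, so at least one of w5, u is 0.
Check with p=0, q=1, r=1, s=1, t=0, u=1:
w1 = NOT t = NOT 0 = 1
w2 = p AND w1 = 0 AND 1 = 0
w3 = w2 AND q = 0 AND 1 = 0
w4 = w3 AND r = 0 AND 1 = 0
w5 = w4 AND s = 0 AND 1 = 0
w6 = w5 AND u = 0 AND 1 = 0
So w6 = 0 as required.

p=0, q=1, r=1, s=1, t=0, u=1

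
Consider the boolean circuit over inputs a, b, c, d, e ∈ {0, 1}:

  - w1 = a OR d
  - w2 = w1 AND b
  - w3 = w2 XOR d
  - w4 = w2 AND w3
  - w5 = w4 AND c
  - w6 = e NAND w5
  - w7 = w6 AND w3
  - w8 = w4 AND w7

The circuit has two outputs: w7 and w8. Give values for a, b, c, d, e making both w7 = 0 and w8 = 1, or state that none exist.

no solution exists

Across all 32 input combinations, none give both w7 = 0 and w8 = 1.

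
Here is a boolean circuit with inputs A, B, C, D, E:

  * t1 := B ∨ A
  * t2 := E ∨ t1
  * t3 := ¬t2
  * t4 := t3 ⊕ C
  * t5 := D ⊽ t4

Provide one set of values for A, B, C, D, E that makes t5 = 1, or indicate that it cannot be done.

A=1, B=1, C=0, D=0, E=0

t5 = D ⊽ t4 must be 1, so both D = 0 and t4 = 0.
t4 = t3 ⊕ C must be 0, so t3 and C are equal.
Check with A=1, B=1, C=0, D=0, E=0:
t1 = B ∨ A = 1 ∨ 1 = 1
t2 = E ∨ t1 = 0 ∨ 1 = 1
t3 = ¬t2 = ¬1 = 0
t4 = t3 ⊕ C = 0 ⊕ 0 = 0
t5 = D ⊽ t4 = 0 ⊽ 0 = 1
So t5 = 1 as required.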